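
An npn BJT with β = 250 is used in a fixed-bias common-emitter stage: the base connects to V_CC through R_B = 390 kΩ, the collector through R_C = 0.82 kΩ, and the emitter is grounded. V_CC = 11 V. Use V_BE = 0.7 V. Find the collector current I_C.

I_C ≈ 6.6 mA

Base loop: V_CC = I_B·R_B + V_BE, so I_B = (11 − 0.7)/390 kΩ = 0.0264 mA.
In the active region I_C = β·I_B = 250 × 0.0264 = 6.6 mA.
Collector loop: V_CE = V_CC − I_C·R_C = 11 − 6.6×0.82 = 5.59 V.
Since V_CE = 5.59 V > V_CE(sat) ≈ 0.2 V, the transistor is in the active region as assumed.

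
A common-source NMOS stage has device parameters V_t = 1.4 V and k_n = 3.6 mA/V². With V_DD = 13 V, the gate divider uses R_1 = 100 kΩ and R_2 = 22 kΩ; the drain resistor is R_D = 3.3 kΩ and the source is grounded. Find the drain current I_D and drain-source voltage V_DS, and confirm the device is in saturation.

I_D ≈ 1.6 mA, V_DS ≈ 7.7 V

V_G = V_DD·R_2/(R_1+R_2) = 13×22/122 = 2.34 V. With the source grounded, V_GS = V_G = 2.34 V.
Assume saturation: I_D = (k_n/2)(V_GS − V_t)² = (3.6/2)×(2.34 − 1.4)² = 1.8×0.944² = 1.6 mA.
V_DS = V_DD − I_D·R_D = 13 − 1.6×3.3 = 7.7 V.
Saturation requires V_DS ≥ V_GS − V_t = 0.944 V; 7.7 ≥ 0.944 ✓.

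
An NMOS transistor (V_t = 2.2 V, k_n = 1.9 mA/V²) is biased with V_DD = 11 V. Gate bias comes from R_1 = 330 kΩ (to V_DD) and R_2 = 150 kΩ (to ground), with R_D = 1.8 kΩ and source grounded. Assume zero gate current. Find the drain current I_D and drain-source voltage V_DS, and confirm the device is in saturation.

V_G = V_DD·R_2/(R_1+R_2) = 11×150/480 = 3.44 V. With the source grounded, V_GS = V_G = 3.44 V.
Assume saturation: I_D = (k_n/2)(V_GS − V_t)² = (1.9/2)×(3.44 − 2.2)² = 0.95×1.24² = 1.45 mA.
V_DS = V_DD − I_D·R_D = 11 − 1.45×1.8 = 8.38 V.
Saturation requires V_DS ≥ V_GS − V_t = 1.24 V; 8.38 ≥ 1.24 ✓.

I_D ≈ 1.5 mA, V_DS ≈ 8.4 V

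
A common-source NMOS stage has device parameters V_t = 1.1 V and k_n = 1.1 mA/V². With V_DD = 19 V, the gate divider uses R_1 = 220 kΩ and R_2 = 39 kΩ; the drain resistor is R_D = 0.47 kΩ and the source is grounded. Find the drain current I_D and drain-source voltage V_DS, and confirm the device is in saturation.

I_D ≈ 1.7 mA, V_DS ≈ 18 V

V_G = V_DD·R_2/(R_1+R_2) = 19×39/259 = 2.86 V. With the source grounded, V_GS = V_G = 2.86 V.
Assume saturation: I_D = (k_n/2)(V_GS − V_t)² = (1.1/2)×(2.86 − 1.1)² = 0.55×1.76² = 1.71 mA.
V_DS = V_DD − I_D·R_D = 19 − 1.71×0.47 = 18.2 V.
Saturation requires V_DS ≥ V_GS − V_t = 1.76 V; 18.2 ≥ 1.76 ✓.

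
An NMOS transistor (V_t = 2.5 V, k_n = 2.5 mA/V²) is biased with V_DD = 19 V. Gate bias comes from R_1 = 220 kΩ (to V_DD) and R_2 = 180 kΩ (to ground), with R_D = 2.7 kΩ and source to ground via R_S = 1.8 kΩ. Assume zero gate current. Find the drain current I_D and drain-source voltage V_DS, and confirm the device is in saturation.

V_G = V_DD·R_2/(R_1+R_2) = 19×180/400 = 8.55 V.
Assume saturation: I_D = (k_n/2)(V_GS − V_t)² with V_GS = V_G − I_D·R_S = 8.55 − 1.8·I_D.
Substituting gives 4.05·I_D² − 28.2·I_D + 45.8 = 0, with roots I_D = 2.57 or 4.4 mA.
The root I_D = 4.4 mA gives V_GS = 0.623 V ≤ V_t, so take I_D = 2.57 mA.
Then V_GS = 3.93 V and V_DS = V_DD − I_D(R_D+R_S) = 19 − 2.57×4.5 = 7.46 V.
Saturation requires V_DS ≥ V_GS − V_t = 1.43 V; 7.46 ≥ 1.43 ✓.

I_D ≈ 2.6 mA, V_DS ≈ 7.5 V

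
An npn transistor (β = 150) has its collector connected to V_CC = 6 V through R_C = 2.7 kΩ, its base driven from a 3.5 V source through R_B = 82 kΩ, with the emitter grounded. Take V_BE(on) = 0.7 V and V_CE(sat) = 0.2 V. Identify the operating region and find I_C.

Assume active: I_B = (3.5 − 0.7)/82 = 0.0341 mA, giving I_C = β·I_B = 5.12 mA.
But then V_CE = 6 − 5.12×2.7 = -7.83 V < V_CE(sat) = 0.2 V — impossible in the active region.
So the transistor is saturated. With V_CE = 0.2 V, I_C = (V_CC − 0.2)/R_C = 5.8/2.7 = 2.15 mA.
Check: β·I_B = 5.12 mA > I_C = 2.15 mA, confirming saturation.

saturation; I_C ≈ 2.1 mA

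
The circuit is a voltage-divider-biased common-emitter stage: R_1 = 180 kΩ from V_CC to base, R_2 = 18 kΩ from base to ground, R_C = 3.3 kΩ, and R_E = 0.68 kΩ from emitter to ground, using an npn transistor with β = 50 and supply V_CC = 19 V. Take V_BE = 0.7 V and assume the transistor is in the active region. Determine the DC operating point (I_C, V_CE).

I_C ≈ 1 mA, V_CE ≈ 15 V

Thevenize the base divider: V_Th = V_CC·R_2/(R_1+R_2) = 19×18/198 = 1.73 V, R_Th = R_1‖R_2 = 16.4 kΩ.
Base-emitter loop: V_Th = I_B·R_Th + V_BE + (β+1)I_B·R_E, so I_B = (1.73 − 0.7) / (16.4 + 51×0.68) = 0.0201 mA.
I_C = β·I_B = 50×0.0201 = 1.01 mA, and I_E = (β+1)I_B = 1.03 mA.
V_CE = V_CC − I_C·R_C − I_E·R_E = 19 − 1.01×3.3 − 1.03×0.68 = 15 V.
V_CE = 15 V > 0.2 V confirms active-region operation.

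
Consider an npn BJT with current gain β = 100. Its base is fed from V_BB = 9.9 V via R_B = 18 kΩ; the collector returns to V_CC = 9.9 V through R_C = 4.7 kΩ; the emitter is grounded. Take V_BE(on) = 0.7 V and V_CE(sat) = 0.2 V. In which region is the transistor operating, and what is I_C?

saturation; I_C ≈ 2.1 mA

Assume active: I_B = (9.9 − 0.7)/18 = 0.511 mA, giving I_C = β·I_B = 51.1 mA.
But then V_CE = 9.9 − 51.1×4.7 = -230 V < V_CE(sat) = 0.2 V — impossible in the active region.
So the transistor is saturated. With V_CE = 0.2 V, I_C = (V_CC − 0.2)/R_C = 9.7/4.7 = 2.06 mA.
Check: β·I_B = 51.1 mA > I_C = 2.06 mA, confirming saturation.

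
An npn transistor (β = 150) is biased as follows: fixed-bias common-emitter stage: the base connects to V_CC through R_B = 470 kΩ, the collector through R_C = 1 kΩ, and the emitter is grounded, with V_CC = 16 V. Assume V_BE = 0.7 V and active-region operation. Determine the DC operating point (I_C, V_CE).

I_C ≈ 4.9 mA, V_CE ≈ 11 V

Base loop: V_CC = I_B·R_B + V_BE, so I_B = (16 − 0.7)/470 kΩ = 0.0326 mA.
In the active region I_C = β·I_B = 150 × 0.0326 = 4.88 mA.
Collector loop: V_CE = V_CC − I_C·R_C = 16 − 4.88×1 = 11.1 V.
Since V_CE = 11.1 V > V_CE(sat) ≈ 0.2 V, the transistor is in the active region as assumed.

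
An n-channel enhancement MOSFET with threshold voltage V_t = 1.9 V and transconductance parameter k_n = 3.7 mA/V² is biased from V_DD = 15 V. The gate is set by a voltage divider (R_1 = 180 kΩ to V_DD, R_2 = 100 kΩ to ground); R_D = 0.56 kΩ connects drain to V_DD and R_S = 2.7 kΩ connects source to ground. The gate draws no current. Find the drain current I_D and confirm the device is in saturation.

I_D ≈ 1 mA

V_G = V_DD·R_2/(R_1+R_2) = 15×100/280 = 5.36 V.
Assume saturation: I_D = (k_n/2)(V_GS − V_t)² with V_GS = V_G − I_D·R_S = 5.36 − 2.7·I_D.
Substituting gives 13.5·I_D² − 35.5·I_D + 22.1 = 0, with roots I_D = 1.01 or 1.63 mA.
The root I_D = 1.63 mA gives V_GS = 0.962 V ≤ V_t, so take I_D = 1.01 mA.
Then V_GS = 2.64 V and V_DS = V_DD − I_D(R_D+R_S) = 15 − 1.01×3.26 = 11.7 V.
Saturation requires V_DS ≥ V_GS − V_t = 0.738 V; 11.7 ≥ 0.738 ✓.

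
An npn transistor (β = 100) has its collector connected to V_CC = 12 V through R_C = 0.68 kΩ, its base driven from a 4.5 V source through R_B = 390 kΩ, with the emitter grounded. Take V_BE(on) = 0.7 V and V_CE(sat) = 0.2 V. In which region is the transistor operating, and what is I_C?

Assume active. Base-emitter loop: I_B = (V_BB − V_BE)/R_B = (4.5 − 0.7)/390 = 0.00974 mA.
I_C = β·I_B = 100×0.00974 = 0.974 mA.
V_CE = V_CC − I_C·R_C = 12 − 0.974×0.68 = 11.3 V > V_CE(sat), so the active-region assumption holds.

active; I_C ≈ 0.97 mA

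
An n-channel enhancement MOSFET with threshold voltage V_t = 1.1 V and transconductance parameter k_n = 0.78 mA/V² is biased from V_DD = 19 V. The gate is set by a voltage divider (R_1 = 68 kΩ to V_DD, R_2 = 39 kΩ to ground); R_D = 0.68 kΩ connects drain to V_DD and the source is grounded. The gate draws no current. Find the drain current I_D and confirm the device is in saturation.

I_D ≈ 13 mA

V_G = V_DD·R_2/(R_1+R_2) = 19×39/107 = 6.93 V. With the source grounded, V_GS = V_G = 6.93 V.
Assume saturation: I_D = (k_n/2)(V_GS − V_t)² = (0.78/2)×(6.93 − 1.1)² = 0.39×5.83² = 13.2 mA.
V_DS = V_DD − I_D·R_D = 19 − 13.2×0.68 = 10 V.
Saturation requires V_DS ≥ V_GS − V_t = 5.83 V; 10 ≥ 5.83 ✓.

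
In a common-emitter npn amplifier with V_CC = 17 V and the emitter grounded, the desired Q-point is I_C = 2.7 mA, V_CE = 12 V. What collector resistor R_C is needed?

Collector loop: V_CC = I_C·R_C + V_CE.
R_C = (V_CC − V_CE)/I_C = (17 − 12)/2.7 = 1.85 kΩ.

R_C ≈ 1.9 kΩ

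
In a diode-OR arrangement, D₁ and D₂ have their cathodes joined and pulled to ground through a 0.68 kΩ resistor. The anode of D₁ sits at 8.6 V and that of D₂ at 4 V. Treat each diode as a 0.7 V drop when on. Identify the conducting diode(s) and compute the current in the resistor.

Assume both conduct. Then node N would need to be at both 8.6−0.7 = 7.9 V and 4−0.7 = 3.3 V, which is impossible.
Assume only D₁ conducts: V_N = 8.6 − 0.7 = 7.9 V, so I_R = 7.9/0.68 = 11.6 mA.
Check D₂: its anode-to-cathode voltage is 4 − 7.9 = -3.9 V < 0.7 V, so it is off. The assumption is consistent.

Only D₁ conducts; I_R ≈ 12 mA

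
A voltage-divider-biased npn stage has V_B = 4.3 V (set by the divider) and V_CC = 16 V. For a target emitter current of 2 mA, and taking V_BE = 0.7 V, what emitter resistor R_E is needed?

V_E = V_B − V_BE = 4.3 − 0.7 = 3.6 V.
R_E = V_E / I_E = 3.6 / 2 = 1.8 kΩ.

R_E ≈ 1.8 kΩ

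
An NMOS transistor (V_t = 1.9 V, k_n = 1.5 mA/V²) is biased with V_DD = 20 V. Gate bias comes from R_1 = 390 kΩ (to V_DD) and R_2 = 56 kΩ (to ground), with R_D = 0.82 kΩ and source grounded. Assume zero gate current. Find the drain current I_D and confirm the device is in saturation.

I_D ≈ 0.28 mA

V_G = V_DD·R_2/(R_1+R_2) = 20×56/446 = 2.51 V. With the source grounded, V_GS = V_G = 2.51 V.
Assume saturation: I_D = (k_n/2)(V_GS − V_t)² = (1.5/2)×(2.51 − 1.9)² = 0.75×0.611² = 0.28 mA.
V_DS = V_DD − I_D·R_D = 20 − 0.28×0.82 = 19.8 V.
Saturation requires V_DS ≥ V_GS − V_t = 0.611 V; 19.8 ≥ 0.611 ✓.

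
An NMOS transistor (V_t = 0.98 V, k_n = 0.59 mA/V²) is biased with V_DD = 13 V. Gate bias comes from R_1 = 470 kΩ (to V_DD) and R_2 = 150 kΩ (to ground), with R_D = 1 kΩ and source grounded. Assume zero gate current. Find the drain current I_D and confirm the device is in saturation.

V_G = V_DD·R_2/(R_1+R_2) = 13×150/620 = 3.15 V. With the source grounded, V_GS = V_G = 3.15 V.
Assume saturation: I_D = (k_n/2)(V_GS − V_t)² = (0.59/2)×(3.15 − 0.98)² = 0.295×2.17² = 1.38 mA.
V_DS = V_DD − I_D·R_D = 13 − 1.38×1 = 11.6 V.
Saturation requires V_DS ≥ V_GS − V_t = 2.17 V; 11.6 ≥ 2.17 ✓.

I_D ≈ 1.4 mA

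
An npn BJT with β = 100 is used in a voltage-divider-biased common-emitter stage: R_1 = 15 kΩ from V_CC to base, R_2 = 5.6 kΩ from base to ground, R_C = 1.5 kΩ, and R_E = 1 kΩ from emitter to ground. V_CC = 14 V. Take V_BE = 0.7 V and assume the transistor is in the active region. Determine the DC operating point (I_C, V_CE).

I_C ≈ 3 mA, V_CE ≈ 6.6 V

Thevenize the base divider: V_Th = V_CC·R_2/(R_1+R_2) = 14×5.6/20.6 = 3.81 V, R_Th = R_1‖R_2 = 4.08 kΩ.
Base-emitter loop: V_Th = I_B·R_Th + V_BE + (β+1)I_B·R_E, so I_B = (3.81 − 0.7) / (4.08 + 101×1) = 0.0296 mA.
I_C = β·I_B = 100×0.0296 = 2.96 mA, and I_E = (β+1)I_B = 2.99 mA.
V_CE = V_CC − I_C·R_C − I_E·R_E = 14 − 2.96×1.5 − 2.99×1 = 6.58 V.
V_CE = 6.58 V > 0.2 V confirms active-region operation.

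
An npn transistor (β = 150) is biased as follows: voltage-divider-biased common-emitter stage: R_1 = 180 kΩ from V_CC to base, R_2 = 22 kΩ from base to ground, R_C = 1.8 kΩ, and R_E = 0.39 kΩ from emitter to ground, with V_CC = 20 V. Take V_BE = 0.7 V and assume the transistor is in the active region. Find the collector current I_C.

Thevenize the base divider: V_Th = V_CC·R_2/(R_1+R_2) = 20×22/202 = 2.18 V, R_Th = R_1‖R_2 = 19.6 kΩ.
Base-emitter loop: V_Th = I_B·R_Th + V_BE + (β+1)I_B·R_E, so I_B = (2.18 − 0.7) / (19.6 + 151×0.39) = 0.0188 mA.
I_C = β·I_B = 150×0.0188 = 2.82 mA, and I_E = (β+1)I_B = 2.84 mA.
V_CE = V_CC − I_C·R_C − I_E·R_E = 20 − 2.82×1.8 − 2.84×0.39 = 13.8 V.
V_CE = 13.8 V > 0.2 V confirms active-region operation.

I_C ≈ 2.8 mA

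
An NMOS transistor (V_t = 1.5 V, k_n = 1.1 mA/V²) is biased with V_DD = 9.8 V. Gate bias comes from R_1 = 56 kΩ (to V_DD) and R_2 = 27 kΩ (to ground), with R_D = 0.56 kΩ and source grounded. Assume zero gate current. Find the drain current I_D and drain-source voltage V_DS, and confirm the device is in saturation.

I_D ≈ 1.6 mA, V_DS ≈ 8.9 V

V_G = V_DD·R_2/(R_1+R_2) = 9.8×27/83 = 3.19 V. With the source grounded, V_GS = V_G = 3.19 V.
Assume saturation: I_D = (k_n/2)(V_GS − V_t)² = (1.1/2)×(3.19 − 1.5)² = 0.55×1.69² = 1.57 mA.
V_DS = V_DD − I_D·R_D = 9.8 − 1.57×0.56 = 8.92 V.
Saturation requires V_DS ≥ V_GS − V_t = 1.69 V; 8.92 ≥ 1.69 ✓.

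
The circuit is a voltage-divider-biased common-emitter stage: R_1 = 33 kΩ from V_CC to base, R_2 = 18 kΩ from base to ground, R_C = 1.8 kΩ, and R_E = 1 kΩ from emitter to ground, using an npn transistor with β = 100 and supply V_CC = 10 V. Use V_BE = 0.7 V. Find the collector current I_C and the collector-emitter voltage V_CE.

Thevenize the base divider: V_Th = V_CC·R_2/(R_1+R_2) = 10×18/51 = 3.53 V, R_Th = R_1‖R_2 = 11.6 kΩ.
Base-emitter loop: V_Th = I_B·R_Th + V_BE + (β+1)I_B·R_E, so I_B = (3.53 − 0.7) / (11.6 + 101×1) = 0.0251 mA.
I_C = β·I_B = 100×0.0251 = 2.51 mA, and I_E = (β+1)I_B = 2.54 mA.
V_CE = V_CC − I_C·R_C − I_E·R_E = 10 − 2.51×1.8 − 2.54×1 = 2.94 V.
V_CE = 2.94 V > 0.2 V confirms active-region operation.

I_C ≈ 2.5 mA, V_CE ≈ 2.9 V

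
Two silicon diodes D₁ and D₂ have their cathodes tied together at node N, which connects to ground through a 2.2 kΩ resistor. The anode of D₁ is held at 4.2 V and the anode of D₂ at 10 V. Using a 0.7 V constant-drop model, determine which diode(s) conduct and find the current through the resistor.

Only D₂ conducts; I_R ≈ 4.2 mA

Assume both conduct. Then node N would need to be at both 4.2−0.7 = 3.5 V and 10−0.7 = 9.3 V, which is impossible.
Assume only D₂ conducts: V_N = 10 − 0.7 = 9.3 V, so I_R = 9.3/2.2 = 4.23 mA.
Check D₁: its anode-to-cathode voltage is 4.2 − 9.3 = -5.1 V < 0.7 V, so it is off. The assumption is consistent.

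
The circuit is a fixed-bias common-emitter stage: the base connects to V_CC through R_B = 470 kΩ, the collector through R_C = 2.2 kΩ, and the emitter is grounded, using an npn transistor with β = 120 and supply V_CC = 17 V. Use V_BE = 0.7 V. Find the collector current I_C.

Base loop: V_CC = I_B·R_B + V_BE, so I_B = (17 − 0.7)/470 kΩ = 0.0347 mA.
In the active region I_C = β·I_B = 120 × 0.0347 = 4.16 mA.
Collector loop: V_CE = V_CC − I_C·R_C = 17 − 4.16×2.2 = 7.84 V.
Since V_CE = 7.84 V > V_CE(sat) ≈ 0.2 V, the transistor is in the active region as assumed.

I_C ≈ 4.2 mA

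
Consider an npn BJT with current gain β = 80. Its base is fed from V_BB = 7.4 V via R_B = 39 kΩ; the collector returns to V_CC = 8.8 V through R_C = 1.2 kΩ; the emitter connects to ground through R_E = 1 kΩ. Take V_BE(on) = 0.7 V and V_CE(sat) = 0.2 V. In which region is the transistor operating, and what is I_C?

Assume active: I_B = (7.4 − 0.7)/(39 + 81×1) = 0.0558 mA, I_C = β·I_B = 4.47 mA.
Then V_CE = 8.8 − 4.47×1.2 − 4.52×1 = -1.08 V < 0.2 V — the active assumption fails.
Re-solve with V_CE = 0.2 V. KCL at the emitter: V_E/R_E = (V_BB−0.7−V_E)/R_B + (V_CC−0.2−V_E)/R_C, giving V_E = 3.95 V.
I_C = (V_CC − 0.2 − V_E)/R_C = (8.6 − 3.95)/1.2 = 3.88 mA.
Check: I_B = (6.7 − 3.95)/39 = 0.0706 mA, and β·I_B = 5.65 mA > I_C, confirming saturation.

saturation; I_C ≈ 3.9 mA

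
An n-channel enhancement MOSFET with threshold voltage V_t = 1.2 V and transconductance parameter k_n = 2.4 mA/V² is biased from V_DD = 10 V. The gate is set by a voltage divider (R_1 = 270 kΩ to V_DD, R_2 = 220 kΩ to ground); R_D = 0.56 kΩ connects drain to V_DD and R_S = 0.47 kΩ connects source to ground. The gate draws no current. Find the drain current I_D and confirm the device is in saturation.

V_G = V_DD·R_2/(R_1+R_2) = 10×220/490 = 4.49 V.
Assume saturation: I_D = (k_n/2)(V_GS − V_t)² with V_GS = V_G − I_D·R_S = 4.49 − 0.47·I_D.
Substituting gives 0.265·I_D² − 4.71·I_D + 13 = 0, with roots I_D = 3.41 or 14.4 mA.
The root I_D = 14.4 mA gives V_GS = -2.26 V ≤ V_t, so take I_D = 3.41 mA.
Then V_GS = 2.89 V and V_DS = V_DD − I_D(R_D+R_S) = 10 − 3.41×1.03 = 6.49 V.
Saturation requires V_DS ≥ V_GS − V_t = 1.69 V; 6.49 ≥ 1.69 ✓.

I_D ≈ 3.4 mA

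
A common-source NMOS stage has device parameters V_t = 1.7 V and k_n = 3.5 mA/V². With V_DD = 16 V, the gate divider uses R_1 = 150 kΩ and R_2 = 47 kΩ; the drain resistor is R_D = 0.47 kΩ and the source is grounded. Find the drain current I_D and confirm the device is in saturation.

V_G = V_DD·R_2/(R_1+R_2) = 16×47/197 = 3.82 V. With the source grounded, V_GS = V_G = 3.82 V.
Assume saturation: I_D = (k_n/2)(V_GS − V_t)² = (3.5/2)×(3.82 − 1.7)² = 1.75×2.12² = 7.84 mA.
V_DS = V_DD − I_D·R_D = 16 − 7.84×0.47 = 12.3 V.
Saturation requires V_DS ≥ V_GS − V_t = 2.12 V; 12.3 ≥ 2.12 ✓.

I_D ≈ 7.8 mA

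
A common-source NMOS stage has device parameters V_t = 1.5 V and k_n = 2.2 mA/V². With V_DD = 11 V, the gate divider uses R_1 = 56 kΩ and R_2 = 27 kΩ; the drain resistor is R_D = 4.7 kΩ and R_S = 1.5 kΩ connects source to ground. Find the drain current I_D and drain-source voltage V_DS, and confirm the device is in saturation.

V_G = V_DD·R_2/(R_1+R_2) = 11×27/83 = 3.58 V.
Assume saturation: I_D = (k_n/2)(V_GS − V_t)² with V_GS = V_G − I_D·R_S = 3.58 − 1.5·I_D.
Substituting gives 2.48·I_D² − 7.86·I_D + 4.75 = 0, with roots I_D = 0.813 or 2.36 mA.
The root I_D = 2.36 mA gives V_GS = 0.0345 V ≤ V_t, so take I_D = 0.813 mA.
Then V_GS = 2.36 V and V_DS = V_DD − I_D(R_D+R_S) = 11 − 0.813×6.2 = 5.96 V.
Saturation requires V_DS ≥ V_GS − V_t = 0.859 V; 5.96 ≥ 0.859 ✓.

I_D ≈ 0.81 mA, V_DS ≈ 6 V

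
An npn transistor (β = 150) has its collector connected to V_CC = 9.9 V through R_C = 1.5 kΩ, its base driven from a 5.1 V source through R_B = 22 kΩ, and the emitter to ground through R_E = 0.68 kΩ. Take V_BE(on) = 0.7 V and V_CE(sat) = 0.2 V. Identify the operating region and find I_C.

saturation; I_C ≈ 4.4 mA

Assume active: I_B = (5.1 − 0.7)/(22 + 151×0.68) = 0.0353 mA, I_C = β·I_B = 5.29 mA.
Then V_CE = 9.9 − 5.29×1.5 − 5.33×0.68 = -1.66 V < 0.2 V — the active assumption fails.
Re-solve with V_CE = 0.2 V. KCL at the emitter: V_E/R_E = (V_BB−0.7−V_E)/R_B + (V_CC−0.2−V_E)/R_C, giving V_E = 3.05 V.
I_C = (V_CC − 0.2 − V_E)/R_C = (9.7 − 3.05)/1.5 = 4.43 mA.
Check: I_B = (4.4 − 3.05)/22 = 0.0612 mA, and β·I_B = 9.18 mA > I_C, confirming saturation.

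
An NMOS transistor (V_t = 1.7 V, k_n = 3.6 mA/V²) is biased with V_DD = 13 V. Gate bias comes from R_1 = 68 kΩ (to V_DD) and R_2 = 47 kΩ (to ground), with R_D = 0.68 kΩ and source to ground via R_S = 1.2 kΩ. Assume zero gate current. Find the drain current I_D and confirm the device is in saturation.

V_G = V_DD·R_2/(R_1+R_2) = 13×47/115 = 5.31 V.
Assume saturation: I_D = (k_n/2)(V_GS − V_t)² with V_GS = V_G − I_D·R_S = 5.31 − 1.2·I_D.
Substituting gives 2.59·I_D² − 16.6·I_D + 23.5 = 0, with roots I_D = 2.11 or 4.3 mA.
The root I_D = 4.3 mA gives V_GS = 0.155 V ≤ V_t, so take I_D = 2.11 mA.
Then V_GS = 2.78 V and V_DS = V_DD − I_D(R_D+R_S) = 13 − 2.11×1.88 = 9.04 V.
Saturation requires V_DS ≥ V_GS − V_t = 1.08 V; 9.04 ≥ 1.08 ✓.

I_D ≈ 2.1 mA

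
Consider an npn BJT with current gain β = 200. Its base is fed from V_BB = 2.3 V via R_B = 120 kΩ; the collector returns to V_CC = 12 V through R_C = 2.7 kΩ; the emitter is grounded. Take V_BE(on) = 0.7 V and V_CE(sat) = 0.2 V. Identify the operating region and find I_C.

Assume active. Base-emitter loop: I_B = (V_BB − V_BE)/R_B = (2.3 − 0.7)/120 = 0.0133 mA.
I_C = β·I_B = 200×0.0133 = 2.67 mA.
V_CE = V_CC − I_C·R_C = 12 − 2.67×2.7 = 4.8 V > V_CE(sat), so the active-region assumption holds.

active; I_C ≈ 2.7 mA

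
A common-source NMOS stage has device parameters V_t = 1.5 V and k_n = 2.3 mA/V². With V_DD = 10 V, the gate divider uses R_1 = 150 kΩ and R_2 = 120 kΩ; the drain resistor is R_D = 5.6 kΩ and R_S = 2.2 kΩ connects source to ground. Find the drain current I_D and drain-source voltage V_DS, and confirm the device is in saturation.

I_D ≈ 0.93 mA, V_DS ≈ 2.7 V

V_G = V_DD·R_2/(R_1+R_2) = 10×120/270 = 4.44 V.
Assume saturation: I_D = (k_n/2)(V_GS − V_t)² with V_GS = V_G − I_D·R_S = 4.44 − 2.2·I_D.
Substituting gives 5.57·I_D² − 15.9·I_D + 9.97 = 0, with roots I_D = 0.93 or 1.93 mA.
The root I_D = 1.93 mA gives V_GS = 0.206 V ≤ V_t, so take I_D = 0.93 mA.
Then V_GS = 2.4 V and V_DS = V_DD − I_D(R_D+R_S) = 10 − 0.93×7.8 = 2.75 V.
Saturation requires V_DS ≥ V_GS − V_t = 0.899 V; 2.75 ≥ 0.899 ✓.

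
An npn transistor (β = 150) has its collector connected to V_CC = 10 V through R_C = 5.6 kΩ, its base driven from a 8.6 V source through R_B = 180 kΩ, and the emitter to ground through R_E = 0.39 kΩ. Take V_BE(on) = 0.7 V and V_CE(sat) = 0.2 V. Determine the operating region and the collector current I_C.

saturation; I_C ≈ 1.6 mA

Assume active: I_B = (8.6 − 0.7)/(180 + 151×0.39) = 0.0331 mA, I_C = β·I_B = 4.96 mA.
Then V_CE = 10 − 4.96×5.6 − 4.99×0.39 = -19.7 V < 0.2 V — the active assumption fails.
Re-solve with V_CE = 0.2 V. KCL at the emitter: V_E/R_E = (V_BB−0.7−V_E)/R_B + (V_CC−0.2−V_E)/R_C, giving V_E = 0.653 V.
I_C = (V_CC − 0.2 − V_E)/R_C = (9.8 − 0.653)/5.6 = 1.63 mA.
Check: I_B = (7.9 − 0.653)/180 = 0.0403 mA, and β·I_B = 6.04 mA > I_C, confirming saturation.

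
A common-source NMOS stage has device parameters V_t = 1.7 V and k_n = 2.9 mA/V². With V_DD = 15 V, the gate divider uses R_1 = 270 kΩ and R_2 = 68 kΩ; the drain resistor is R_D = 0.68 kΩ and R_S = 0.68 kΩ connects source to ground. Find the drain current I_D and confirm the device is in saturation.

I_D ≈ 0.83 mA

V_G = V_DD·R_2/(R_1+R_2) = 15×68/338 = 3.02 V.
Assume saturation: I_D = (k_n/2)(V_GS − V_t)² with V_GS = V_G − I_D·R_S = 3.02 − 0.68·I_D.
Substituting gives 0.67·I_D² − 3.6·I_D + 2.52 = 0, with roots I_D = 0.827 or 4.54 mA.
The root I_D = 4.54 mA gives V_GS = -0.0695 V ≤ V_t, so take I_D = 0.827 mA.
Then V_GS = 2.46 V and V_DS = V_DD − I_D(R_D+R_S) = 15 − 0.827×1.36 = 13.9 V.
Saturation requires V_DS ≥ V_GS − V_t = 0.755 V; 13.9 ≥ 0.755 ✓.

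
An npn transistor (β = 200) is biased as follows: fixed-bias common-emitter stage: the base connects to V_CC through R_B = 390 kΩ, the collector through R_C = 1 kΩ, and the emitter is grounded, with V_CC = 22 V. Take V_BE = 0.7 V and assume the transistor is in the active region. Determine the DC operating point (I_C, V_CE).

I_C ≈ 11 mA, V_CE ≈ 11 V

Base loop: V_CC = I_B·R_B + V_BE, so I_B = (22 − 0.7)/390 kΩ = 0.0546 mA.
In the active region I_C = β·I_B = 200 × 0.0546 = 10.9 mA.
Collector loop: V_CE = V_CC − I_C·R_C = 22 − 10.9×1 = 11.1 V.
Since V_CE = 11.1 V > V_CE(sat) ≈ 0.2 V, the transistor is in the active region as assumed.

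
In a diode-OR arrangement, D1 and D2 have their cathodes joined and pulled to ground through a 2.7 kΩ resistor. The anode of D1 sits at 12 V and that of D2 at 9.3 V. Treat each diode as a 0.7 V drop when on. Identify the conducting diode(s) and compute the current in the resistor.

Assume both conduct. Then node N would need to be at both 12−0.7 = 11.3 V and 9.3−0.7 = 8.6 V, which is impossible.
Assume only D1 conducts: V_N = 12 − 0.7 = 11.3 V, so I_R = 11.3/2.7 = 4.19 mA.
Check D2: its anode-to-cathode voltage is 9.3 − 11.3 = -2 V < 0.7 V, so it is off. The assumption is consistent.

Only D1 conducts; I_R ≈ 4.2 mA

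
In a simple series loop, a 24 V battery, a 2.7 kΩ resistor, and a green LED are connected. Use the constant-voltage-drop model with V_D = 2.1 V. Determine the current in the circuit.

KVL around the loop: 24 = V_D + I·R = 2.1 + I × 2.7 kΩ.
So I = (24 − 2.1) / 2.7 kΩ = 21.9 / 2.7 = 8.11 mA.

I ≈ 8.1 mA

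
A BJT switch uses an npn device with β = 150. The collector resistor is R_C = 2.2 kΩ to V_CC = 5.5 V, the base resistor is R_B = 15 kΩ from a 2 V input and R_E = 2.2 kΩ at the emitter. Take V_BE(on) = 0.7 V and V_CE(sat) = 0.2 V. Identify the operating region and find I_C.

Assume active. Base-emitter loop: I_B = (V_BB − V_BE)/(R_B + (β+1)R_E) = (2 − 0.7)/(15 + 151×2.2) = 0.00374 mA.
I_C = β·I_B = 150×0.00374 = 0.562 mA.
V_CE = V_CC − I_C·R_C − I_E·R_E = 5.5 − 0.562×2.2 − 0.565×2.2 = 3.02 V > V_CE(sat), so the active-region assumption holds.

active; I_C ≈ 0.56 mA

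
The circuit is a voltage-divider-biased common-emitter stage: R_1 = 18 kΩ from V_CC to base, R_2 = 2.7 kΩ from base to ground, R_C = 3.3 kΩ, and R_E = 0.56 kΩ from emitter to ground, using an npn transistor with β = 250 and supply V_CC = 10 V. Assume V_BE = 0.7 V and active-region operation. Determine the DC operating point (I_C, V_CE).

I_C ≈ 1.1 mA, V_CE ≈ 5.9 V

Thevenize the base divider: V_Th = V_CC·R_2/(R_1+R_2) = 10×2.7/20.7 = 1.3 V, R_Th = R_1‖R_2 = 2.35 kΩ.
Base-emitter loop: V_Th = I_B·R_Th + V_BE + (β+1)I_B·R_E, so I_B = (1.3 − 0.7) / (2.35 + 251×0.56) = 0.00423 mA.
I_C = β·I_B = 250×0.00423 = 1.06 mA, and I_E = (β+1)I_B = 1.06 mA.
V_CE = V_CC − I_C·R_C − I_E·R_E = 10 − 1.06×3.3 − 1.06×0.56 = 5.92 V.
V_CE = 5.92 V > 0.2 V confirms active-region operation.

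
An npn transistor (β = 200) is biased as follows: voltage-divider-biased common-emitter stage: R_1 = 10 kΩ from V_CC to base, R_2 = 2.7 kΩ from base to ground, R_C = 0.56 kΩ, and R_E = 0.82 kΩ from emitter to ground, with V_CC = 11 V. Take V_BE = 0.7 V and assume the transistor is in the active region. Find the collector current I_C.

I_C ≈ 2 mA

Thevenize the base divider: V_Th = V_CC·R_2/(R_1+R_2) = 11×2.7/12.7 = 2.34 V, R_Th = R_1‖R_2 = 2.13 kΩ.
Base-emitter loop: V_Th = I_B·R_Th + V_BE + (β+1)I_B·R_E, so I_B = (2.34 − 0.7) / (2.13 + 201×0.82) = 0.00982 mA.
I_C = β·I_B = 200×0.00982 = 1.96 mA, and I_E = (β+1)I_B = 1.97 mA.
V_CE = V_CC − I_C·R_C − I_E·R_E = 11 − 1.96×0.56 − 1.97×0.82 = 8.28 V.
V_CE = 8.28 V > 0.2 V confirms active-region operation.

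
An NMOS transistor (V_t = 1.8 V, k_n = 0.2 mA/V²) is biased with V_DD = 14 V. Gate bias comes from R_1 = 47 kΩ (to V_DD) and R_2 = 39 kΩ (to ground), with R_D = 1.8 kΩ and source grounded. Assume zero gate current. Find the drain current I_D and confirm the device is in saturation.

I_D ≈ 2.1 mA

V_G = V_DD·R_2/(R_1+R_2) = 14×39/86 = 6.35 V. With the source grounded, V_GS = V_G = 6.35 V.
Assume saturation: I_D = (k_n/2)(V_GS − V_t)² = (0.2/2)×(6.35 − 1.8)² = 0.1×4.55² = 2.07 mA.
V_DS = V_DD − I_D·R_D = 14 − 2.07×1.8 = 10.3 V.
Saturation requires V_DS ≥ V_GS − V_t = 4.55 V; 10.3 ≥ 4.55 ✓.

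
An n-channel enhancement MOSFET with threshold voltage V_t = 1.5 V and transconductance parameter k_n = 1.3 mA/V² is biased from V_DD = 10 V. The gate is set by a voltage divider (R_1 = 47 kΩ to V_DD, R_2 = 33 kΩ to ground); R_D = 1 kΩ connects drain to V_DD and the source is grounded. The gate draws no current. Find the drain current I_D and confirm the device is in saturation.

I_D ≈ 4.5 mA

V_G = V_DD·R_2/(R_1+R_2) = 10×33/80 = 4.12 V. With the source grounded, V_GS = V_G = 4.12 V.
Assume saturation: I_D = (k_n/2)(V_GS − V_t)² = (1.3/2)×(4.12 − 1.5)² = 0.65×2.62² = 4.48 mA.
V_DS = V_DD − I_D·R_D = 10 − 4.48×1 = 5.52 V.
Saturation requires V_DS ≥ V_GS − V_t = 2.62 V; 5.52 ≥ 2.62 ✓.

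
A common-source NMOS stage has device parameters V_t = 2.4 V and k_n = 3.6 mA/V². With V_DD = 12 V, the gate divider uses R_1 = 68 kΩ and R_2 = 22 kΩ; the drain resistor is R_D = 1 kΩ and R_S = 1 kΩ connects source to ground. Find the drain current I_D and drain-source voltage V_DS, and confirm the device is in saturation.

I_D ≈ 0.2 mA, V_DS ≈ 12 V

V_G = V_DD·R_2/(R_1+R_2) = 12×22/90 = 2.93 V.
Assume saturation: I_D = (k_n/2)(V_GS − V_t)² with V_GS = V_G − I_D·R_S = 2.93 − 1·I_D.
Substituting gives 1.8·I_D² − 2.92·I_D + 0.512 = 0, with roots I_D = 0.2 or 1.42 mA.
The root I_D = 1.42 mA gives V_GS = 1.51 V ≤ V_t, so take I_D = 0.2 mA.
Then V_GS = 2.73 V and V_DS = V_DD − I_D(R_D+R_S) = 12 − 0.2×2 = 11.6 V.
Saturation requires V_DS ≥ V_GS − V_t = 0.333 V; 11.6 ≥ 0.333 ✓.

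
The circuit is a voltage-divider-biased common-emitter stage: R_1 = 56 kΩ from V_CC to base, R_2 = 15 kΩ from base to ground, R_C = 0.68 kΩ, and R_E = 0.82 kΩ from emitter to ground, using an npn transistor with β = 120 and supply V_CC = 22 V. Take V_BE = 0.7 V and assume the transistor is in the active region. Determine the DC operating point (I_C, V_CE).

Thevenize the base divider: V_Th = V_CC·R_2/(R_1+R_2) = 22×15/71 = 4.65 V, R_Th = R_1‖R_2 = 11.8 kΩ.
Base-emitter loop: V_Th = I_B·R_Th + V_BE + (β+1)I_B·R_E, so I_B = (4.65 − 0.7) / (11.8 + 121×0.82) = 0.0356 mA.
I_C = β·I_B = 120×0.0356 = 4.27 mA, and I_E = (β+1)I_B = 4.3 mA.
V_CE = V_CC − I_C·R_C − I_E·R_E = 22 − 4.27×0.68 − 4.3×0.82 = 15.6 V.
V_CE = 15.6 V > 0.2 V confirms active-region operation.

I_C ≈ 4.3 mA, V_CE ≈ 16 V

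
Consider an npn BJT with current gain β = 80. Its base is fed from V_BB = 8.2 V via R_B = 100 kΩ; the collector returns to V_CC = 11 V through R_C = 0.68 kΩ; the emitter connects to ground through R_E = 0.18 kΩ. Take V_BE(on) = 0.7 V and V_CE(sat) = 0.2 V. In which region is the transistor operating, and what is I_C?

active; I_C ≈ 5.2 mA

Assume active. Base-emitter loop: I_B = (V_BB − V_BE)/(R_B + (β+1)R_E) = (8.2 − 0.7)/(100 + 81×0.18) = 0.0655 mA.
I_C = β·I_B = 80×0.0655 = 5.24 mA.
V_CE = V_CC − I_C·R_C − I_E·R_E = 11 − 5.24×0.68 − 5.3×0.18 = 6.48 V > V_CE(sat), so the active-region assumption holds.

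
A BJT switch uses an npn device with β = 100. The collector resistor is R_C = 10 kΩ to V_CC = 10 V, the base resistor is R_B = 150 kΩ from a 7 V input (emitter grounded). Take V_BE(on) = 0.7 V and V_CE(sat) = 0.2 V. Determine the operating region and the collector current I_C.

saturation; I_C ≈ 0.98 mA

Assume active: I_B = (7 − 0.7)/150 = 0.042 mA, giving I_C = β·I_B = 4.2 mA.
But then V_CE = 10 − 4.2×10 = -32 V < V_CE(sat) = 0.2 V — impossible in the active region.
So the transistor is saturated. With V_CE = 0.2 V, I_C = (V_CC − 0.2)/R_C = 9.8/10 = 0.98 mA.
Check: β·I_B = 4.2 mA > I_C = 0.98 mA, confirming saturation.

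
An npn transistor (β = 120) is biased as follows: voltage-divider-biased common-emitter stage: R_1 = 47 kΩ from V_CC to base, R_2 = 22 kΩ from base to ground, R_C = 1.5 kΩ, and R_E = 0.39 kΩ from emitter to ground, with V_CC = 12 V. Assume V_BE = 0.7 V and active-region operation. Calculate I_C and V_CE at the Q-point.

Thevenize the base divider: V_Th = V_CC·R_2/(R_1+R_2) = 12×22/69 = 3.83 V, R_Th = R_1‖R_2 = 15 kΩ.
Base-emitter loop: V_Th = I_B·R_Th + V_BE + (β+1)I_B·R_E, so I_B = (3.83 − 0.7) / (15 + 121×0.39) = 0.0503 mA.
I_C = β·I_B = 120×0.0503 = 6.03 mA, and I_E = (β+1)I_B = 6.08 mA.
V_CE = V_CC − I_C·R_C − I_E·R_E = 12 − 6.03×1.5 − 6.08×0.39 = 0.577 V.
V_CE = 0.577 V > 0.2 V confirms active-region operation.

I_C ≈ 6 mA, V_CE ≈ 0.58 V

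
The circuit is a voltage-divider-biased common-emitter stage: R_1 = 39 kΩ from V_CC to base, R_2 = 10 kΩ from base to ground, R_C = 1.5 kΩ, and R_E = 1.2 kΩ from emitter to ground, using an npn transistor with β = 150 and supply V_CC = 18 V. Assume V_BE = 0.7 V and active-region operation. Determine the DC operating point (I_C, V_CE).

Thevenize the base divider: V_Th = V_CC·R_2/(R_1+R_2) = 18×10/49 = 3.67 V, R_Th = R_1‖R_2 = 7.96 kΩ.
Base-emitter loop: V_Th = I_B·R_Th + V_BE + (β+1)I_B·R_E, so I_B = (3.67 − 0.7) / (7.96 + 151×1.2) = 0.0157 mA.
I_C = β·I_B = 150×0.0157 = 2.36 mA, and I_E = (β+1)I_B = 2.37 mA.
V_CE = V_CC − I_C·R_C − I_E·R_E = 18 − 2.36×1.5 − 2.37×1.2 = 11.6 V.
V_CE = 11.6 V > 0.2 V confirms active-region operation.

I_C ≈ 2.4 mA, V_CE ≈ 12 V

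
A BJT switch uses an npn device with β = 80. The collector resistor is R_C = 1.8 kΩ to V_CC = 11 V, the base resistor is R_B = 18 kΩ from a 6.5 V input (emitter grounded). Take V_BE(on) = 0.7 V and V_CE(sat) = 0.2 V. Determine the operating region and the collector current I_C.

Assume active: I_B = (6.5 − 0.7)/18 = 0.322 mA, giving I_C = β·I_B = 25.8 mA.
But then V_CE = 11 − 25.8×1.8 = -35.4 V < V_CE(sat) = 0.2 V — impossible in the active region.
So the transistor is saturated. With V_CE = 0.2 V, I_C = (V_CC − 0.2)/R_C = 10.8/1.8 = 6 mA.
Check: β·I_B = 25.8 mA > I_C = 6 mA, confirming saturation.

saturation; I_C ≈ 6 mA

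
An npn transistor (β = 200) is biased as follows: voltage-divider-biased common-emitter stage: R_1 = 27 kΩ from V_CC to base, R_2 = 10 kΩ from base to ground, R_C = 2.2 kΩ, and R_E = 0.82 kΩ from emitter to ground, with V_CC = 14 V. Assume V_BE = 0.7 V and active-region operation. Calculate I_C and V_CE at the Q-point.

I_C ≈ 3.6 mA, V_CE ≈ 3.2 V

Thevenize the base divider: V_Th = V_CC·R_2/(R_1+R_2) = 14×10/37 = 3.78 V, R_Th = R_1‖R_2 = 7.3 kΩ.
Base-emitter loop: V_Th = I_B·R_Th + V_BE + (β+1)I_B·R_E, so I_B = (3.78 − 0.7) / (7.3 + 201×0.82) = 0.0179 mA.
I_C = β·I_B = 200×0.0179 = 3.58 mA, and I_E = (β+1)I_B = 3.6 mA.
V_CE = V_CC − I_C·R_C − I_E·R_E = 14 − 3.58×2.2 − 3.6×0.82 = 3.16 V.
V_CE = 3.16 V > 0.2 V confirms active-region operation.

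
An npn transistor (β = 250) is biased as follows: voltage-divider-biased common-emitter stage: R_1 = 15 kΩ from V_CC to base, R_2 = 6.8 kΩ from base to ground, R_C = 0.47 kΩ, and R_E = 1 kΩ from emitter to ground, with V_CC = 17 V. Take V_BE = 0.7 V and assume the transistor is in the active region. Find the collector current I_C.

I_C ≈ 4.5 mA

Thevenize the base divider: V_Th = V_CC·R_2/(R_1+R_2) = 17×6.8/21.8 = 5.3 V, R_Th = R_1‖R_2 = 4.68 kΩ.
Base-emitter loop: V_Th = I_B·R_Th + V_BE + (β+1)I_B·R_E, so I_B = (5.3 − 0.7) / (4.68 + 251×1) = 0.018 mA.
I_C = β·I_B = 250×0.018 = 4.5 mA, and I_E = (β+1)I_B = 4.52 mA.
V_CE = V_CC − I_C·R_C − I_E·R_E = 17 − 4.5×0.47 − 4.52×1 = 10.4 V.
V_CE = 10.4 V > 0.2 V confirms active-region operation.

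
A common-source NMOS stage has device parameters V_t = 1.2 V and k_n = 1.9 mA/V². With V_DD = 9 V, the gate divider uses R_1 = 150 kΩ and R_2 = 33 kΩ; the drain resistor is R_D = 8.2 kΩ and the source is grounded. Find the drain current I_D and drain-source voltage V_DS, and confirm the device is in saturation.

V_G = V_DD·R_2/(R_1+R_2) = 9×33/183 = 1.62 V. With the source grounded, V_GS = V_G = 1.62 V.
Assume saturation: I_D = (k_n/2)(V_GS − V_t)² = (1.9/2)×(1.62 − 1.2)² = 0.95×0.423² = 0.17 mA.
V_DS = V_DD − I_D·R_D = 9 − 0.17×8.2 = 7.61 V.
Saturation requires V_DS ≥ V_GS − V_t = 0.423 V; 7.61 ≥ 0.423 ✓.

I_D ≈ 0.17 mA, V_DS ≈ 7.6 V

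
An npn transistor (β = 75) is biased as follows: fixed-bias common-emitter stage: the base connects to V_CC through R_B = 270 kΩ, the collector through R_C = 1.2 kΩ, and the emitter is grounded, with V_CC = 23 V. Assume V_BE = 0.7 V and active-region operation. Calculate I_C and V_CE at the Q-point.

I_C ≈ 6.2 mA, V_CE ≈ 16 V

Base loop: V_CC = I_B·R_B + V_BE, so I_B = (23 − 0.7)/270 kΩ = 0.0826 mA.
In the active region I_C = β·I_B = 75 × 0.0826 = 6.19 mA.
Collector loop: V_CE = V_CC − I_C·R_C = 23 − 6.19×1.2 = 15.6 V.
Since V_CE = 15.6 V > V_CE(sat) ≈ 0.2 V, the transistor is in the active region as assumed.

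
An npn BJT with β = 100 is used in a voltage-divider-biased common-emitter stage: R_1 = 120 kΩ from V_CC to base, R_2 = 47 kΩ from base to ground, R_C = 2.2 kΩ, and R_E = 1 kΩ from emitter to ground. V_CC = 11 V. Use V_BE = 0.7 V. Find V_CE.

V_CE ≈ 5.3 V

Thevenize the base divider: V_Th = V_CC·R_2/(R_1+R_2) = 11×47/167 = 3.1 V, R_Th = R_1‖R_2 = 33.8 kΩ.
Base-emitter loop: V_Th = I_B·R_Th + V_BE + (β+1)I_B·R_E, so I_B = (3.1 − 0.7) / (33.8 + 101×1) = 0.0178 mA.
I_C = β·I_B = 100×0.0178 = 1.78 mA, and I_E = (β+1)I_B = 1.8 mA.
V_CE = V_CC − I_C·R_C − I_E·R_E = 11 − 1.78×2.2 − 1.8×1 = 5.29 V.
V_CE = 5.29 V > 0.2 V confirms active-region operation.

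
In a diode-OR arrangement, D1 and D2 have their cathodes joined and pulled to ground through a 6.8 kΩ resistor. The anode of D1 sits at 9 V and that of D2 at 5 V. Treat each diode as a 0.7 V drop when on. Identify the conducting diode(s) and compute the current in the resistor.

Only D1 conducts; I_R ≈ 1.2 mA

Assume both conduct. Then node N would need to be at both 9−0.7 = 8.3 V and 5−0.7 = 4.3 V, which is impossible.
Assume only D1 conducts: V_N = 9 − 0.7 = 8.3 V, so I_R = 8.3/6.8 = 1.22 mA.
Check D2: its anode-to-cathode voltage is 5 − 8.3 = -3.3 V < 0.7 V, so it is off. The assumption is consistent.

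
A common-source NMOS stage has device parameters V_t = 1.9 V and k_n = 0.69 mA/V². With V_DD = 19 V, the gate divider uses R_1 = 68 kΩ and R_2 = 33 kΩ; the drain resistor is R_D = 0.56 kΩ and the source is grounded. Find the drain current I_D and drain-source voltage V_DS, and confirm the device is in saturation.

I_D ≈ 6.4 mA, V_DS ≈ 15 V

V_G = V_DD·R_2/(R_1+R_2) = 19×33/101 = 6.21 V. With the source grounded, V_GS = V_G = 6.21 V.
Assume saturation: I_D = (k_n/2)(V_GS − V_t)² = (0.69/2)×(6.21 − 1.9)² = 0.345×4.31² = 6.4 mA.
V_DS = V_DD − I_D·R_D = 19 − 6.4×0.56 = 15.4 V.
Saturation requires V_DS ≥ V_GS − V_t = 4.31 V; 15.4 ≥ 4.31 ✓.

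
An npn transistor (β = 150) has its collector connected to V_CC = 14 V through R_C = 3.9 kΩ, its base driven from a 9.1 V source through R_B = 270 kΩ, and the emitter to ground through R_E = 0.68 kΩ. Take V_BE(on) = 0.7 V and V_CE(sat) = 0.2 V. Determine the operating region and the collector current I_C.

saturation; I_C ≈ 3 mA

Assume active: I_B = (9.1 − 0.7)/(270 + 151×0.68) = 0.0225 mA, I_C = β·I_B = 3.38 mA.
Then V_CE = 14 − 3.38×3.9 − 3.4×0.68 = -1.5 V < 0.2 V — the active assumption fails.
Re-solve with V_CE = 0.2 V. KCL at the emitter: V_E/R_E = (V_BB−0.7−V_E)/R_B + (V_CC−0.2−V_E)/R_C, giving V_E = 2.06 V.
I_C = (V_CC − 0.2 − V_E)/R_C = (13.8 − 2.06)/3.9 = 3.01 mA.
Check: I_B = (8.4 − 2.06)/270 = 0.0235 mA, and β·I_B = 3.52 mA > I_C, confirming saturation.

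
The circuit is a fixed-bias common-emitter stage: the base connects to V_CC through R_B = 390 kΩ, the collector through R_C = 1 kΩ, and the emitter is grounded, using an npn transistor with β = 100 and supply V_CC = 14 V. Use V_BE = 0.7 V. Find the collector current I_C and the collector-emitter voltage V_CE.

I_C ≈ 3.4 mA, V_CE ≈ 11 V

Base loop: V_CC = I_B·R_B + V_BE, so I_B = (14 − 0.7)/390 kΩ = 0.0341 mA.
In the active region I_C = β·I_B = 100 × 0.0341 = 3.41 mA.
Collector loop: V_CE = V_CC − I_C·R_C = 14 − 3.41×1 = 10.6 V.
Since V_CE = 10.6 V > V_CE(sat) ≈ 0.2 V, the transistor is in the active region as assumed.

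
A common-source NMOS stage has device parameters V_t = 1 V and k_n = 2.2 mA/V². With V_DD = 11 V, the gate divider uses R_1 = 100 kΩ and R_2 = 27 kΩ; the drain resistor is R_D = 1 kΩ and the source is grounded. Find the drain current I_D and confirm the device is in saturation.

I_D ≈ 2 mA

V_G = V_DD·R_2/(R_1+R_2) = 11×27/127 = 2.34 V. With the source grounded, V_GS = V_G = 2.34 V.
Assume saturation: I_D = (k_n/2)(V_GS − V_t)² = (2.2/2)×(2.34 − 1)² = 1.1×1.34² = 1.97 mA.
V_DS = V_DD − I_D·R_D = 11 − 1.97×1 = 9.03 V.
Saturation requires V_DS ≥ V_GS − V_t = 1.34 V; 9.03 ≥ 1.34 ✓.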